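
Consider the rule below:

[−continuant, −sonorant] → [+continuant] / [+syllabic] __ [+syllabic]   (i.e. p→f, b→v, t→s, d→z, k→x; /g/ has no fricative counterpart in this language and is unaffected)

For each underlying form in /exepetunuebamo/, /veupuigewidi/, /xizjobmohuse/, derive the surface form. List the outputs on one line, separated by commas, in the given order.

/exepetunuebamo/: /p/ is a stop between vowels /e/ and /e/, so it spirantizes to the fricative [f]. /t/ is a stop between vowels /e/ and /u/, so it spirantizes to the fricative [s]. /b/ is a stop between vowels /e/ and /a/, so it spirantizes to the fricative [v]. → [exefesunuevamo].
/veupuigewidi/: /p/ is a stop between vowels /u/ and /u/, so it spirantizes to the fricative [f]. /d/ is a stop between vowels /i/ and /i/, so it spirantizes to the fricative [z]. → [veufuigewizi].
/xizjobmohuse/: the rule's environment is not met; surfaces unchanged as [xizjobmohuse].

exefesunuevamo, veufuigewizi, xizjobmohuse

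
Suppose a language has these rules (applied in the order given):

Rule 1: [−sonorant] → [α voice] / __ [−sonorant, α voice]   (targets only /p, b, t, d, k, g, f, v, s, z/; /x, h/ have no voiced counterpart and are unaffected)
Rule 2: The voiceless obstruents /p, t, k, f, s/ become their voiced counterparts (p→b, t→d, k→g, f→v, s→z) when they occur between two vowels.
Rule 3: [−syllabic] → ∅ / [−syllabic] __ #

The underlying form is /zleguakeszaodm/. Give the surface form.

zleguagezzaod

Rule 1 (regressive voicing assimilation): /s/ precedes the voiced obstruent /z/, so it voices to [z] by assimilation. /zleguakeszaodm/ → zleguakezzaodm.
Rule 2 (intervocalic voicing): /k/ is a voiceless obstruent between vowels /a/ and /e/, so it voices to [g]. /zleguakezzaodm/ → zleguagezzaodm.
Rule 3 (final cluster simplification): /m/ is the second consonant of a word-final cluster /dm/, so it deletes. /zleguagezzaodm/ → zleguagezzaod.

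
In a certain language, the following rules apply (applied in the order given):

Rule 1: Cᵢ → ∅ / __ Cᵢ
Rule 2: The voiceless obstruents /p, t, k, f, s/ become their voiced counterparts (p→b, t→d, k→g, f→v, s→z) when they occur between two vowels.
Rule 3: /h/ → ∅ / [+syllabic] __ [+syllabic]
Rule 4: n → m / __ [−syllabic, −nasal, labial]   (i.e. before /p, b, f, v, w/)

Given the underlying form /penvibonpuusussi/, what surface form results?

Rule 1 (degemination): /ss/ is a geminate; the first /s/ deletes. /penvibonpuusussi/ → penvibonpuususi.
Rule 2 (intervocalic voicing): /s/ is a voiceless obstruent between vowels /u/ and /u/, so it voices to [z]. /s/ is a voiceless obstruent between vowels /u/ and /i/, so it voices to [z]. /penvibonpuususi/ → penvibonpuuzuzi.
Rule 3 (intervocalic h-deletion): no segment meets the environment; /penvibonpuuzuzi/ is unchanged.
Rule 4 (nasal place assimilation): /n/ precedes the labial consonant /v/, so it assimilates in place to [m]. /n/ precedes the labial consonant /p/, so it assimilates in place to [m]. /penvibonpuuzuzi/ → pemvibompuuzuzi.

pemvibompuuzuzi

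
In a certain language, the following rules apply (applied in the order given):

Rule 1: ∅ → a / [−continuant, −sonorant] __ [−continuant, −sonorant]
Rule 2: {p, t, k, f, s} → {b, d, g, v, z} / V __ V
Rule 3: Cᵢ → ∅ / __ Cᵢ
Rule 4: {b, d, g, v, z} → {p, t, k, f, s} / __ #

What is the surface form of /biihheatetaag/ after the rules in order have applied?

Rule 1 (stop-cluster a-epenthesis): no segment meets the environment; /biihheatetaag/ is unchanged.
Rule 2 (intervocalic voicing): /t/ is a voiceless obstruent between vowels /a/ and /e/, so it voices to [d]. /t/ is a voiceless obstruent between vowels /e/ and /a/, so it voices to [d]. /biihheatetaag/ → biihheadedaag.
Rule 3 (degemination): /hh/ is a geminate; the first /h/ deletes. /biihheadedaag/ → biiheadedaag.
Rule 4 (final devoicing): /g/ is a voiced obstruent in word-final position, so it devoices to [k]. /biiheadedaag/ → biiheadedaak.

biiheadedaak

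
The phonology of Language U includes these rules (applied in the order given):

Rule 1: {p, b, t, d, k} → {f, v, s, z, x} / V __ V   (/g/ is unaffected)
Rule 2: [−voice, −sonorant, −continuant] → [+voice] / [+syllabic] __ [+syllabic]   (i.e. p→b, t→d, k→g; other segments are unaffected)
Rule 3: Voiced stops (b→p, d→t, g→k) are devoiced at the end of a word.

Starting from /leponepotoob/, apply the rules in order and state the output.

Rule 1 (intervocalic spirantization): /p/ is a stop between vowels /e/ and /o/, so it spirantizes to the fricative [f]. /p/ is a stop between vowels /e/ and /o/, so it spirantizes to the fricative [f]. /t/ is a stop between vowels /o/ and /o/, so it spirantizes to the fricative [s]. /leponepotoob/ → lefonefosoob.
Rule 2 (intervocalic voicing): no segment meets the environment; /lefonefosoob/ is unchanged.
Rule 3 (final devoicing): /b/ is a voiced stop in word-final position, so it devoices to [p]. /lefonefosoob/ → lefonefosoop.

lefonefosoop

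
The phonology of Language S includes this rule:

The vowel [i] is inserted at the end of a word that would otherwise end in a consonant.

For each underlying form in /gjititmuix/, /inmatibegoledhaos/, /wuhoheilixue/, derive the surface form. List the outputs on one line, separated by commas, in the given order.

/gjititmuix/: the form ends in the consonant /x/, so [i] is inserted word-finally. → [gjititmuixi].
/inmatibegoledhaos/: the form ends in the consonant /s/, so [i] is inserted word-finally. → [inmatibegoledhaosi].
/wuhoheilixue/: the rule's environment is not met; surfaces unchanged as [wuhoheilixue].

gjititmuixi, inmatibegoledhaosi, wuhoheilixue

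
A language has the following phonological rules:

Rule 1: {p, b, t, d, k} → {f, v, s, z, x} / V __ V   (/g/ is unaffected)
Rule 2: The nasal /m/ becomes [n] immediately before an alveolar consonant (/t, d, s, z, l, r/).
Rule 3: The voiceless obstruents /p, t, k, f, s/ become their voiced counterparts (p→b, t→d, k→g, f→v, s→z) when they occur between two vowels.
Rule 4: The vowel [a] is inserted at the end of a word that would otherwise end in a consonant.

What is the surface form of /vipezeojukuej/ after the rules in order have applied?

vivezeojuxueja

Rule 1 (intervocalic spirantization): /p/ is a stop between vowels /i/ and /e/, so it spirantizes to the fricative [f]. /k/ is a stop between vowels /u/ and /u/, so it spirantizes to the fricative [x]. /vipezeojukuej/ → vifezeojuxuej.
Rule 2 (nasal place assimilation): no segment meets the environment; /vifezeojuxuej/ is unchanged.
Rule 3 (intervocalic voicing): /f/ is a voiceless obstruent between vowels /i/ and /e/, so it voices to [v]. /vifezeojuxuej/ → vivezeojuxuej.
Rule 4 (final a-epenthesis): the form ends in the consonant /j/, so [a] is inserted word-finally. /vivezeojuxuej/ → vivezeojuxueja.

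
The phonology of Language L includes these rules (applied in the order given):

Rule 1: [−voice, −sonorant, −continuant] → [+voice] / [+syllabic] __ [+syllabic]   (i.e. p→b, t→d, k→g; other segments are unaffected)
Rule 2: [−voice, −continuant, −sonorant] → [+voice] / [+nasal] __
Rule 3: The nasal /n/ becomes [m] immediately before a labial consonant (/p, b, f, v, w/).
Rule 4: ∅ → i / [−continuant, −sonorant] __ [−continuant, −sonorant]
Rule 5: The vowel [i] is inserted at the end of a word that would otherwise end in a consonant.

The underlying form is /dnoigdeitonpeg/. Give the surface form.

dnoigideidombegi

Rule 1 (intervocalic voicing): /t/ is a voiceless stop between vowels /i/ and /o/, so it voices to [d]. /dnoigdeitonpeg/ → dnoigdeidonpeg.
Rule 2 (post-nasal voicing): /p/ is a voiceless stop immediately after the nasal /n/, so it voices to [b]. /dnoigdeidonpeg/ → dnoigdeidonbeg.
Rule 3 (nasal place assimilation): /n/ precedes the labial consonant /b/, so it assimilates in place to [m]. /dnoigdeidonbeg/ → dnoigdeidombeg.
Rule 4 (stop-cluster i-epenthesis): /g/ and /d/ form a stop–stop cluster, so [i] is inserted between them. /dnoigdeidombeg/ → dnoigideidombeg.
Rule 5 (final i-epenthesis): the form ends in the consonant /g/, so [i] is inserted word-finally. /dnoigideidombeg/ → dnoigideidombegi.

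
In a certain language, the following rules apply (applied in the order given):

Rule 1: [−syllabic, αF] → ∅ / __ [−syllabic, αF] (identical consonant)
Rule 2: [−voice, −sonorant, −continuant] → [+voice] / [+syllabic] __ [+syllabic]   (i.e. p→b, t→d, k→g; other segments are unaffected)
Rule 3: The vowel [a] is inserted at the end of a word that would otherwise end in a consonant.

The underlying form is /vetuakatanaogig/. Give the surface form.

veduagadanaogiga

Rule 1 (degemination): no segment meets the environment; /vetuakatanaogig/ is unchanged.
Rule 2 (intervocalic voicing): /t/ is a voiceless stop between vowels /e/ and /u/, so it voices to [d]. /k/ is a voiceless stop between vowels /a/ and /a/, so it voices to [g]. /t/ is a voiceless stop between vowels /a/ and /a/, so it voices to [d]. /vetuakatanaogig/ → veduagadanaogig.
Rule 3 (final a-epenthesis): the form ends in the consonant /g/, so [a] is inserted word-finally. /veduagadanaogig/ → veduagadanaogiga.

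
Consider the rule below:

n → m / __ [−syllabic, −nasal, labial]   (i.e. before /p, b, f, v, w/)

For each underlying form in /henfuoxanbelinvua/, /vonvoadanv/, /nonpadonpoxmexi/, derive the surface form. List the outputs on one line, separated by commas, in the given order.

hemfuoxambelimvua, vomvoadamv, nompadompoxmexi

/henfuoxanbelinvua/: /n/ precedes the labial consonant /f/, so it assimilates in place to [m]. /n/ precedes the labial consonant /b/, so it assimilates in place to [m]. /n/ precedes the labial consonant /v/, so it assimilates in place to [m]. → [hemfuoxambelimvua].
/vonvoadanv/: /n/ precedes the labial consonant /v/, so it assimilates in place to [m]. /n/ precedes the labial consonant /v/, so it assimilates in place to [m]. → [vomvoadamv].
/nonpadonpoxmexi/: /n/ precedes the labial consonant /p/, so it assimilates in place to [m]. /n/ precedes the labial consonant /p/, so it assimilates in place to [m]. → [nompadompoxmexi].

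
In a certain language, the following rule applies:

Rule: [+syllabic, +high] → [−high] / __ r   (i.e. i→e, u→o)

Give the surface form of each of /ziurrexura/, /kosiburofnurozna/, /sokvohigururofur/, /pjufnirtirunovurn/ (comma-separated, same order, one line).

/ziurrexura/: /u/ is a high vowel immediately before /r/, so it lowers to [o]. /u/ is a high vowel immediately before /r/, so it lowers to [o]. → [ziorrexora].
/kosiburofnurozna/: /u/ is a high vowel immediately before /r/, so it lowers to [o]. /u/ is a high vowel immediately before /r/, so it lowers to [o]. → [kosiborofnorozna].
/sokvohigururofur/: /u/ is a high vowel immediately before /r/, so it lowers to [o]. /u/ is a high vowel immediately before /r/, so it lowers to [o]. /u/ is a high vowel immediately before /r/, so it lowers to [o]. → [sokvohigororofor].
/pjufnirtirunovurn/: /i/ is a high vowel immediately before /r/, so it lowers to [e]. /i/ is a high vowel immediately before /r/, so it lowers to [e]. /u/ is a high vowel immediately before /r/, so it lowers to [o]. → [pjufnerterunovorn].

ziorrexora, kosiborofnorozna, sokvohigororofor, pjufnerterunovorn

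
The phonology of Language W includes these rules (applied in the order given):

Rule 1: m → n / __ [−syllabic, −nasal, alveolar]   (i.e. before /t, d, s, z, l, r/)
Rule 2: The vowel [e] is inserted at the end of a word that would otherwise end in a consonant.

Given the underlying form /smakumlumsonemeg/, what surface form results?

smakunlunsonemege

Rule 1 (nasal place assimilation): /m/ precedes the alveolar consonant /l/, so it assimilates in place to [n]. /m/ precedes the alveolar consonant /s/, so it assimilates in place to [n]. /smakumlumsonemeg/ → smakunlunsonemeg.
Rule 2 (final e-epenthesis): the form ends in the consonant /g/, so [e] is inserted word-finally. /smakunlunsonemeg/ → smakunlunsonemege.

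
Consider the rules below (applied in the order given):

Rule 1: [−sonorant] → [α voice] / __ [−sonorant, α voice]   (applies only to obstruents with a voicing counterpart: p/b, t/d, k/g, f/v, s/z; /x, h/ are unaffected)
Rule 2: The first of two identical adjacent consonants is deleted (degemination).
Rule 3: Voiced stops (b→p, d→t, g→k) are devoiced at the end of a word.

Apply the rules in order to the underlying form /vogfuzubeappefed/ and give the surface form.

vokfuzubeapefet

Rule 1 (regressive voicing assimilation): /g/ precedes the voiceless obstruent /f/, so it devoices to [k] by assimilation. /vogfuzubeappefed/ → vokfuzubeappefed.
Rule 2 (degemination): /pp/ is a geminate; the first /p/ deletes. /vokfuzubeappefed/ → vokfuzubeapefed.
Rule 3 (final devoicing): /d/ is a voiced stop in word-final position, so it devoices to [t]. /vokfuzubeapefed/ → vokfuzubeapefet.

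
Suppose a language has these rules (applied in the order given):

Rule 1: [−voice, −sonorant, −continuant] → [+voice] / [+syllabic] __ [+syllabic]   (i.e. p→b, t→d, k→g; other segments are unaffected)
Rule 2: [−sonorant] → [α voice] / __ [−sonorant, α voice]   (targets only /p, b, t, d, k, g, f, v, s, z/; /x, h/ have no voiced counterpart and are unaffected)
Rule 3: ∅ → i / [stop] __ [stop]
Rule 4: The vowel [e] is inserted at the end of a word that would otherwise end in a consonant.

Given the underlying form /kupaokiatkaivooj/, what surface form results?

Rule 1 (intervocalic voicing): /p/ is a voiceless stop between vowels /u/ and /a/, so it voices to [b]. /k/ is a voiceless stop between vowels /o/ and /i/, so it voices to [g]. /kupaokiatkaivooj/ → kubaogiatkaivooj.
Rule 2 (regressive voicing assimilation): no segment meets the environment; /kubaogiatkaivooj/ is unchanged.
Rule 3 (stop-cluster i-epenthesis): /t/ and /k/ form a stop–stop cluster, so [i] is inserted between them. /kubaogiatkaivooj/ → kubaogiatikaivooj.
Rule 4 (final e-epenthesis): the form ends in the consonant /j/, so [e] is inserted word-finally. /kubaogiatikaivooj/ → kubaogiatikaivooje.

kubaogiatikaivooje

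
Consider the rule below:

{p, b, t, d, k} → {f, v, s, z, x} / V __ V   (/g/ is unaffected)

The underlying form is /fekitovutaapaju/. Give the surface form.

fexisovusaafaju

/k/ is a stop between vowels /e/ and /i/, so it spirantizes to the fricative [x].
/t/ is a stop between vowels /i/ and /o/, so it spirantizes to the fricative [s].
/t/ is a stop between vowels /u/ and /a/, so it spirantizes to the fricative [s].
/p/ is a stop between vowels /a/ and /a/, so it spirantizes to the fricative [f].
Surface form: [fexisovusaafaju].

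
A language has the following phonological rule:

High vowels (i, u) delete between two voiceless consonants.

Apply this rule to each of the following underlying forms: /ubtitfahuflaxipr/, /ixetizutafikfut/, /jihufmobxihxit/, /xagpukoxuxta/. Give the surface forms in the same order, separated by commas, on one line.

ubttfahflaxpr, ixetizutafkft, jihfmobxhxt, xagpkoxxta

/ubtitfahuflaxipr/: /i/ is a high vowel flanked by voiceless consonants /t/ and /t/, so it deletes. /u/ is a high vowel flanked by voiceless consonants /h/ and /f/, so it deletes. /i/ is a high vowel flanked by voiceless consonants /x/ and /p/, so it deletes. → [ubttfahflaxpr].
/ixetizutafikfut/: /i/ is a high vowel flanked by voiceless consonants /f/ and /k/, so it deletes. /u/ is a high vowel flanked by voiceless consonants /f/ and /t/, so it deletes. → [ixetizutafkft].
/jihufmobxihxit/: /u/ is a high vowel flanked by voiceless consonants /h/ and /f/, so it deletes. /i/ is a high vowel flanked by voiceless consonants /x/ and /h/, so it deletes. /i/ is a high vowel flanked by voiceless consonants /x/ and /t/, so it deletes. → [jihfmobxhxt].
/xagpukoxuxta/: /u/ is a high vowel flanked by voiceless consonants /p/ and /k/, so it deletes. /u/ is a high vowel flanked by voiceless consonants /x/ and /x/, so it deletes. → [xagpkoxxta].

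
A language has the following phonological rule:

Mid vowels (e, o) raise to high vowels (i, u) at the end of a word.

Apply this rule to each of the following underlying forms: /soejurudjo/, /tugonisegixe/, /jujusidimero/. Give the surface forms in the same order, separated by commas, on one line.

/soejurudjo/: /o/ is a mid vowel in word-final position, so it raises to [u]. → [soejurudju].
/tugonisegixe/: /e/ is a mid vowel in word-final position, so it raises to [i]. → [tugonisegixi].
/jujusidimero/: /o/ is a mid vowel in word-final position, so it raises to [u]. → [jujusidimeru].

soejurudju, tugonisegixi, jujusidimeru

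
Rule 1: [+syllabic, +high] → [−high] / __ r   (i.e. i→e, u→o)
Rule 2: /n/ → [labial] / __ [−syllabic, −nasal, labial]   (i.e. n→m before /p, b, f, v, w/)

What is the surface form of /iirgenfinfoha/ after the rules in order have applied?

Rule 1 (pre-rhotic lowering): /i/ is a high vowel immediately before /r/, so it lowers to [e]. /iirgenfinfoha/ → iergenfinfoha.
Rule 2 (nasal place assimilation): /n/ precedes the labial consonant /f/, so it assimilates in place to [m]. /n/ precedes the labial consonant /f/, so it assimilates in place to [m]. /iergenfinfoha/ → iergemfimfoha.

iergemfimfoha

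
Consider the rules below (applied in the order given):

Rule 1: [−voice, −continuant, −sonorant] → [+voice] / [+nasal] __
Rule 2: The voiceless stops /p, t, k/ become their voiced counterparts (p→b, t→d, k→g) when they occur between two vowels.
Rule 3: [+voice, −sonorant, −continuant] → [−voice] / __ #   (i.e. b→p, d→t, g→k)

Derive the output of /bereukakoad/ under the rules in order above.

Rule 1 (post-nasal voicing): no segment meets the environment; /bereukakoad/ is unchanged.
Rule 2 (intervocalic voicing): /k/ is a voiceless stop between vowels /u/ and /a/, so it voices to [g]. /k/ is a voiceless stop between vowels /a/ and /o/, so it voices to [g]. /bereukakoad/ → bereugagoad.
Rule 3 (final devoicing): /d/ is a voiced stop in word-final position, so it devoices to [t]. /bereugagoad/ → bereugagoat.

bereugagoat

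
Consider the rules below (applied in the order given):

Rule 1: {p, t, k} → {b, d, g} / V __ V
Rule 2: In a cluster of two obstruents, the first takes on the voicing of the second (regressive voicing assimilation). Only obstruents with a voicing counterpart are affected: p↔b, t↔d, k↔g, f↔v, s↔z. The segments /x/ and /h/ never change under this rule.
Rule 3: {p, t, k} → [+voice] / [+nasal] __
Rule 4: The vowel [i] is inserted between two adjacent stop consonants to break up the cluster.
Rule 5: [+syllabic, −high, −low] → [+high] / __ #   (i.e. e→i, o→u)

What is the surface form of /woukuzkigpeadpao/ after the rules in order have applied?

wouguskikipeatipau

Rule 1 (intervocalic voicing): /k/ is a voiceless stop between vowels /u/ and /u/, so it voices to [g]. /woukuzkigpeadpao/ → wouguzkigpeadpao.
Rule 2 (regressive voicing assimilation): /z/ precedes the voiceless obstruent /k/, so it devoices to [s] by assimilation. /g/ precedes the voiceless obstruent /p/, so it devoices to [k] by assimilation. /d/ precedes the voiceless obstruent /p/, so it devoices to [t] by assimilation. /wouguzkigpeadpao/ → wouguskikpeatpao.
Rule 3 (post-nasal voicing): no segment meets the environment; /wouguskikpeatpao/ is unchanged.
Rule 4 (stop-cluster i-epenthesis): /k/ and /p/ form a stop–stop cluster, so [i] is inserted between them. /t/ and /p/ form a stop–stop cluster, so [i] is inserted between them. /wouguskikpeatpao/ → wouguskikipeatipao.
Rule 5 (final vowel raising): /o/ is a mid vowel in word-final position, so it raises to [u]. /wouguskikipeatipao/ → wouguskikipeatipau.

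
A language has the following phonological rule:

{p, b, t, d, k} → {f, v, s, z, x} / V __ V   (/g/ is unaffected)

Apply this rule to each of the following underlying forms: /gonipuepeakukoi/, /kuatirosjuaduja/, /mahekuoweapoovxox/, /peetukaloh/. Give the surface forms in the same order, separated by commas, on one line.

gonifuefeaxuxoi, kuasirosjuazuja, mahexuoweafoovxox, peesuxaloh

/gonipuepeakukoi/: /p/ is a stop between vowels /i/ and /u/, so it spirantizes to the fricative [f]. /p/ is a stop between vowels /e/ and /e/, so it spirantizes to the fricative [f]. /k/ is a stop between vowels /a/ and /u/, so it spirantizes to the fricative [x]. /k/ is a stop between vowels /u/ and /o/, so it spirantizes to the fricative [x]. → [gonifuefeaxuxoi].
/kuatirosjuaduja/: /t/ is a stop between vowels /a/ and /i/, so it spirantizes to the fricative [s]. /d/ is a stop between vowels /a/ and /u/, so it spirantizes to the fricative [z]. → [kuasirosjuazuja].
/mahekuoweapoovxox/: /k/ is a stop between vowels /e/ and /u/, so it spirantizes to the fricative [x]. /p/ is a stop between vowels /a/ and /o/, so it spirantizes to the fricative [f]. → [mahexuoweafoovxox].
/peetukaloh/: /t/ is a stop between vowels /e/ and /u/, so it spirantizes to the fricative [s]. /k/ is a stop between vowels /u/ and /a/, so it spirantizes to the fricative [x]. → [peesuxaloh].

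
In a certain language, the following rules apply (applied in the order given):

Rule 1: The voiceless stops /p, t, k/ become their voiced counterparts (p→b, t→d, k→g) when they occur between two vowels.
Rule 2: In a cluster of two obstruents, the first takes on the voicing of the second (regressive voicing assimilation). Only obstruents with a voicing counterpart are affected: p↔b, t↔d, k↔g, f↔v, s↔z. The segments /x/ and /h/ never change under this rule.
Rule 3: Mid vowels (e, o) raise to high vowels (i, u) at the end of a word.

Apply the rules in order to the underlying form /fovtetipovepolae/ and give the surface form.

foftedibovebolai

Rule 1 (intervocalic voicing): /t/ is a voiceless stop between vowels /e/ and /i/, so it voices to [d]. /p/ is a voiceless stop between vowels /i/ and /o/, so it voices to [b]. /p/ is a voiceless stop between vowels /e/ and /o/, so it voices to [b]. /fovtetipovepolae/ → fovtedibovebolae.
Rule 2 (regressive voicing assimilation): /v/ precedes the voiceless obstruent /t/, so it devoices to [f] by assimilation. /fovtedibovebolae/ → foftedibovebolae.
Rule 3 (final vowel raising): /e/ is a mid vowel in word-final position, so it raises to [i]. /foftedibovebolae/ → foftedibovebolai.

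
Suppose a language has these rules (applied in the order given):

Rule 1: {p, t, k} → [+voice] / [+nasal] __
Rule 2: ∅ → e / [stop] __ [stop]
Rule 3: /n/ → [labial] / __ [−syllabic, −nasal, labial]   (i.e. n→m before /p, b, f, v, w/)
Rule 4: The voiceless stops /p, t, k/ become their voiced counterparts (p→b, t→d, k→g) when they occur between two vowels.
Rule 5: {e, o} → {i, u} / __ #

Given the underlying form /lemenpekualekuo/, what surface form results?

lemembegualeguu

Rule 1 (post-nasal voicing): /p/ is a voiceless stop immediately after the nasal /n/, so it voices to [b]. /lemenpekualekuo/ → lemenbekualekuo.
Rule 2 (stop-cluster e-epenthesis): no segment meets the environment; /lemenbekualekuo/ is unchanged.
Rule 3 (nasal place assimilation): /n/ precedes the labial consonant /b/, so it assimilates in place to [m]. /lemenbekualekuo/ → lemembekualekuo.
Rule 4 (intervocalic voicing): /k/ is a voiceless stop between vowels /e/ and /u/, so it voices to [g]. /k/ is a voiceless stop between vowels /e/ and /u/, so it voices to [g]. /lemembekualekuo/ → lemembegualeguo.
Rule 5 (final vowel raising): /o/ is a mid vowel in word-final position, so it raises to [u]. /lemembegualeguo/ → lemembegualeguu.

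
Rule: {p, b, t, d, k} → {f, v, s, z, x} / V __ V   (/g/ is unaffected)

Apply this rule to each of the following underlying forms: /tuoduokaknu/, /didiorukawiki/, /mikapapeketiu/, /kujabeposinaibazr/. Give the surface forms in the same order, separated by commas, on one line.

tuozuoxaknu, dizioruxawixi, mixafafexesiu, kujavefosinaivazr

/tuoduokaknu/: /d/ is a stop between vowels /o/ and /u/, so it spirantizes to the fricative [z]. /k/ is a stop between vowels /o/ and /a/, so it spirantizes to the fricative [x]. → [tuozuoxaknu].
/didiorukawiki/: /d/ is a stop between vowels /i/ and /i/, so it spirantizes to the fricative [z]. /k/ is a stop between vowels /u/ and /a/, so it spirantizes to the fricative [x]. /k/ is a stop between vowels /i/ and /i/, so it spirantizes to the fricative [x]. → [dizioruxawixi].
/mikapapeketiu/: /k/ is a stop between vowels /i/ and /a/, so it spirantizes to the fricative [x]. /p/ is a stop between vowels /a/ and /a/, so it spirantizes to the fricative [f]. /p/ is a stop between vowels /a/ and /e/, so it spirantizes to the fricative [f]. /k/ is a stop between vowels /e/ and /e/, so it spirantizes to the fricative [x]. /t/ is a stop between vowels /e/ and /i/, so it spirantizes to the fricative [s]. → [mixafafexesiu].
/kujabeposinaibazr/: /b/ is a stop between vowels /a/ and /e/, so it spirantizes to the fricative [v]. /p/ is a stop between vowels /e/ and /o/, so it spirantizes to the fricative [f]. /b/ is a stop between vowels /i/ and /a/, so it spirantizes to the fricative [v]. → [kujavefosinaivazr].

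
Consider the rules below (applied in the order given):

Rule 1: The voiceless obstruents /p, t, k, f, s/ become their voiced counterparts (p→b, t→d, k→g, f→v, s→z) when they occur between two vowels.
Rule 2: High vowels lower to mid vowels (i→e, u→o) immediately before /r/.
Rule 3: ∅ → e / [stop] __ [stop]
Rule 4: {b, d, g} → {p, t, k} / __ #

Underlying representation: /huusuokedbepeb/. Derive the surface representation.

Rule 1 (intervocalic voicing): /s/ is a voiceless obstruent between vowels /u/ and /u/, so it voices to [z]. /k/ is a voiceless obstruent between vowels /o/ and /e/, so it voices to [g]. /p/ is a voiceless obstruent between vowels /e/ and /e/, so it voices to [b]. /huusuokedbepeb/ → huuzuogedbebeb.
Rule 2 (pre-rhotic lowering): no segment meets the environment; /huuzuogedbebeb/ is unchanged.
Rule 3 (stop-cluster e-epenthesis): /d/ and /b/ form a stop–stop cluster, so [e] is inserted between them. /huuzuogedbebeb/ → huuzuogedebebeb.
Rule 4 (final devoicing): /b/ is a voiced stop in word-final position, so it devoices to [p]. /huuzuogedebebeb/ → huuzuogedebebep.

huuzuogedebebep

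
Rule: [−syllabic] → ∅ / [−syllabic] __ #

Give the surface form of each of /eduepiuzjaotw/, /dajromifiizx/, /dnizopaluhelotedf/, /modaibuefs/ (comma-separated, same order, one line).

/eduepiuzjaotw/: /w/ is the second consonant of a word-final cluster /tw/, so it deletes. → [eduepiuzjaot].
/dajromifiizx/: /x/ is the second consonant of a word-final cluster /zx/, so it deletes. → [dajromifiiz].
/dnizopaluhelotedf/: /f/ is the second consonant of a word-final cluster /df/, so it deletes. → [dnizopaluheloted].
/modaibuefs/: /s/ is the second consonant of a word-final cluster /fs/, so it deletes. → [modaibuef].

eduepiuzjaot, dajromifiiz, dnizopaluheloted, modaibuef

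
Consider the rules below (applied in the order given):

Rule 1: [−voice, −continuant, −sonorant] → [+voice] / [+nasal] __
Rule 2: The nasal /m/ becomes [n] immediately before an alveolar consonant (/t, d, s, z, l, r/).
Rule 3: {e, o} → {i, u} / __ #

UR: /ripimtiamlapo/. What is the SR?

Rule 1 (post-nasal voicing): /t/ is a voiceless stop immediately after the nasal /m/, so it voices to [d]. /ripimtiamlapo/ → ripimdiamlapo.
Rule 2 (nasal place assimilation): /m/ precedes the alveolar consonant /d/, so it assimilates in place to [n]. /m/ precedes the alveolar consonant /l/, so it assimilates in place to [n]. /ripimdiamlapo/ → ripindianlapo.
Rule 3 (final vowel raising): /o/ is a mid vowel in word-final position, so it raises to [u]. /ripindianlapo/ → ripindianlapu.

ripindianlapu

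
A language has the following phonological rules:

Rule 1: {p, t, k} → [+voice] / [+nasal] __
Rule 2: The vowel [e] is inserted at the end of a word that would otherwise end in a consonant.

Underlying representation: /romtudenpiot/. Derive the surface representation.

romdudenbiote

Rule 1 (post-nasal voicing): /t/ is a voiceless stop immediately after the nasal /m/, so it voices to [d]. /p/ is a voiceless stop immediately after the nasal /n/, so it voices to [b]. /romtudenpiot/ → romdudenbiot.
Rule 2 (final e-epenthesis): the form ends in the consonant /t/, so [e] is inserted word-finally. /romdudenbiot/ → romdudenbiote.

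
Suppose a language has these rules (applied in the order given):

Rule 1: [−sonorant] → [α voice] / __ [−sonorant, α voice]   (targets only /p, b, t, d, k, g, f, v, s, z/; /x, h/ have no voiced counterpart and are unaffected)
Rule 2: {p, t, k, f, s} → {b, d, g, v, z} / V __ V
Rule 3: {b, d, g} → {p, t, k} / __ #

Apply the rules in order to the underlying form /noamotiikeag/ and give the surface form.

Rule 1 (regressive voicing assimilation): no segment meets the environment; /noamotiikeag/ is unchanged.
Rule 2 (intervocalic voicing): /t/ is a voiceless obstruent between vowels /o/ and /i/, so it voices to [d]. /k/ is a voiceless obstruent between vowels /i/ and /e/, so it voices to [g]. /noamotiikeag/ → noamodiigeag.
Rule 3 (final devoicing): /g/ is a voiced stop in word-final position, so it devoices to [k]. /noamodiigeag/ → noamodiigeak.

noamodiigeak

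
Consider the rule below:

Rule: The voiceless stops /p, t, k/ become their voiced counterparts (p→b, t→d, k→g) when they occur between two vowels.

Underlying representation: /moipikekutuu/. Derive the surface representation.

moibigeguduu

/p/ is a voiceless stop between vowels /i/ and /i/, so it voices to [b].
/k/ is a voiceless stop between vowels /i/ and /e/, so it voices to [g].
/k/ is a voiceless stop between vowels /e/ and /u/, so it voices to [g].
/t/ is a voiceless stop between vowels /u/ and /u/, so it voices to [d].
Surface form: [moibigeguduu].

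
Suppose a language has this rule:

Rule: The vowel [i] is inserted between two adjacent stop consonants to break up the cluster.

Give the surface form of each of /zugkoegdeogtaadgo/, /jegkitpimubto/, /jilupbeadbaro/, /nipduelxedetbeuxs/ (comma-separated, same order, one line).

zugikoegideogitaadigo, jegikitipimubito, jilupibeadibaro, nipiduelxedetibeuxs

/zugkoegdeogtaadgo/: /g/ and /k/ form a stop–stop cluster, so [i] is inserted between them. /g/ and /d/ form a stop–stop cluster, so [i] is inserted between them. /g/ and /t/ form a stop–stop cluster, so [i] is inserted between them. /d/ and /g/ form a stop–stop cluster, so [i] is inserted between them. → [zugikoegideogitaadigo].
/jegkitpimubto/: /g/ and /k/ form a stop–stop cluster, so [i] is inserted between them. /t/ and /p/ form a stop–stop cluster, so [i] is inserted between them. /b/ and /t/ form a stop–stop cluster, so [i] is inserted between them. → [jegikitipimubito].
/jilupbeadbaro/: /p/ and /b/ form a stop–stop cluster, so [i] is inserted between them. /d/ and /b/ form a stop–stop cluster, so [i] is inserted between them. → [jilupibeadibaro].
/nipduelxedetbeuxs/: /p/ and /d/ form a stop–stop cluster, so [i] is inserted between them. /t/ and /b/ form a stop–stop cluster, so [i] is inserted between them. → [nipiduelxedetibeuxs].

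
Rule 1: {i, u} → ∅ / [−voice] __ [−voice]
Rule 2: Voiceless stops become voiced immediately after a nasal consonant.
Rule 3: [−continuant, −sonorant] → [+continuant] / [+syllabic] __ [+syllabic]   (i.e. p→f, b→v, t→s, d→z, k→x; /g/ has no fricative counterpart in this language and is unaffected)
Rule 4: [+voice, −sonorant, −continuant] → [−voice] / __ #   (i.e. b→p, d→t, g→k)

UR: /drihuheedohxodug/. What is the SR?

Rule 1 (high vowel syncope): /u/ is a high vowel flanked by voiceless consonants /h/ and /h/, so it deletes. /drihuheedohxodug/ → drihheedohxodug.
Rule 2 (post-nasal voicing): no segment meets the environment; /drihheedohxodug/ is unchanged.
Rule 3 (intervocalic spirantization): /d/ is a stop between vowels /e/ and /o/, so it spirantizes to the fricative [z]. /d/ is a stop between vowels /o/ and /u/, so it spirantizes to the fricative [z]. /drihheedohxodug/ → drihheezohxozug.
Rule 4 (final devoicing): /g/ is a voiced stop in word-final position, so it devoices to [k]. /drihheezohxozug/ → drihheezohxozuk.

drihheezohxozuk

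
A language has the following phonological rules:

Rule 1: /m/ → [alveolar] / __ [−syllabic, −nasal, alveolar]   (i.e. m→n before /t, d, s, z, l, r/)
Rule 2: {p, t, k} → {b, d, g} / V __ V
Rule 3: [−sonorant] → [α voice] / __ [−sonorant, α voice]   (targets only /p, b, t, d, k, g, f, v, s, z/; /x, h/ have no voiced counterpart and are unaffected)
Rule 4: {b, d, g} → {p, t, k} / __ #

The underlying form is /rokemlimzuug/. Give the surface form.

Rule 1 (nasal place assimilation): /m/ precedes the alveolar consonant /l/, so it assimilates in place to [n]. /m/ precedes the alveolar consonant /z/, so it assimilates in place to [n]. /rokemlimzuug/ → rokenlinzuug.
Rule 2 (intervocalic voicing): /k/ is a voiceless stop between vowels /o/ and /e/, so it voices to [g]. /rokenlinzuug/ → rogenlinzuug.
Rule 3 (regressive voicing assimilation): no segment meets the environment; /rogenlinzuug/ is unchanged.
Rule 4 (final devoicing): /g/ is a voiced stop in word-final position, so it devoices to [k]. /rogenlinzuug/ → rogenlinzuuk.

rogenlinzuuk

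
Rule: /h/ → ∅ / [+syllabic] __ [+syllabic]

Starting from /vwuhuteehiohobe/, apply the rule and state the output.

vwuuteeioobe

/h/ occurs between vowels /u/ and /u/, so it deletes.
/h/ occurs between vowels /e/ and /i/, so it deletes.
/h/ occurs between vowels /o/ and /o/, so it deletes.
Surface form: [vwuuteeioobe].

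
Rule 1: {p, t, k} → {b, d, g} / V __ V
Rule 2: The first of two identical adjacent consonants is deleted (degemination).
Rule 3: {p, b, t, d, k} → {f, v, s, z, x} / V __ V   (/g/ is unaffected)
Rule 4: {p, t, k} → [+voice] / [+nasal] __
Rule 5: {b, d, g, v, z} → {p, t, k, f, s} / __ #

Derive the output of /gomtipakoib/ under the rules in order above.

Rule 1 (intervocalic voicing): /p/ is a voiceless stop between vowels /i/ and /a/, so it voices to [b]. /k/ is a voiceless stop between vowels /a/ and /o/, so it voices to [g]. /gomtipakoib/ → gomtibagoib.
Rule 2 (degemination): no segment meets the environment; /gomtibagoib/ is unchanged.
Rule 3 (intervocalic spirantization): /b/ is a stop between vowels /i/ and /a/, so it spirantizes to the fricative [v]. /gomtibagoib/ → gomtivagoib.
Rule 4 (post-nasal voicing): /t/ is a voiceless stop immediately after the nasal /m/, so it voices to [d]. /gomtivagoib/ → gomdivagoib.
Rule 5 (final devoicing): /b/ is a voiced obstruent in word-final position, so it devoices to [p]. /gomdivagoib/ → gomdivagoip.

gomdivagoip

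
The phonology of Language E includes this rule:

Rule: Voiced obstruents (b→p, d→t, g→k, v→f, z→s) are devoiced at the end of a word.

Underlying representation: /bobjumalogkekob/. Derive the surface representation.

bobjumalogkekop

Scanning /bobjumalogkekob/: /b/ at position 1 is not in the conditioning environment; /b/ at position 3 is not in the conditioning environment; /g/ at position 10 is not in the conditioning environment; /b/ is a voiced obstruent in word-final position, so it devoices to [p].
Result: [bobjumalogkekop].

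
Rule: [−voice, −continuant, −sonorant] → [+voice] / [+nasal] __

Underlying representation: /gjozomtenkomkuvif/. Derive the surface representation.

/t/ is a voiceless stop immediately after the nasal /m/, so it voices to [d].
/k/ is a voiceless stop immediately after the nasal /n/, so it voices to [g].
/k/ is a voiceless stop immediately after the nasal /m/, so it voices to [g].
Surface form: [gjozomdengomguvif].

gjozomdengomguvif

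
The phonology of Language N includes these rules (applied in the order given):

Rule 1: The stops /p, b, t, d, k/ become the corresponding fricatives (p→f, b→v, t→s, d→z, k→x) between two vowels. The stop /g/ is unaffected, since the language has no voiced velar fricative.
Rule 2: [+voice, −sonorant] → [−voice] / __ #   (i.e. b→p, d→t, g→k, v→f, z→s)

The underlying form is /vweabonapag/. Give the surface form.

vweavonafak

Rule 1 (intervocalic spirantization): /b/ is a stop between vowels /a/ and /o/, so it spirantizes to the fricative [v]. /p/ is a stop between vowels /a/ and /a/, so it spirantizes to the fricative [f]. /vweabonapag/ → vweavonafag.
Rule 2 (final devoicing): /g/ is a voiced obstruent in word-final position, so it devoices to [k]. /vweavonafag/ → vweavonafak.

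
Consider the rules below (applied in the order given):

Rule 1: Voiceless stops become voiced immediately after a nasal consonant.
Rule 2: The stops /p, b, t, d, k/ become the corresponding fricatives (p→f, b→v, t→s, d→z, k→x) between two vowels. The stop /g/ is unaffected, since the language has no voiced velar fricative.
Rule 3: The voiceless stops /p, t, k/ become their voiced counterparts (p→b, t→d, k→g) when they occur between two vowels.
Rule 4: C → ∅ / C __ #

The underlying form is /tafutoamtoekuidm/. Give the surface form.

Rule 1 (post-nasal voicing): /t/ is a voiceless stop immediately after the nasal /m/, so it voices to [d]. /tafutoamtoekuidm/ → tafutoamdoekuidm.
Rule 2 (intervocalic spirantization): /t/ is a stop between vowels /u/ and /o/, so it spirantizes to the fricative [s]. /k/ is a stop between vowels /e/ and /u/, so it spirantizes to the fricative [x]. /tafutoamdoekuidm/ → tafusoamdoexuidm.
Rule 3 (intervocalic voicing): no segment meets the environment; /tafusoamdoexuidm/ is unchanged.
Rule 4 (final cluster simplification): /m/ is the second consonant of a word-final cluster /dm/, so it deletes. /tafusoamdoexuidm/ → tafusoamdoexuid.

tafusoamdoexuid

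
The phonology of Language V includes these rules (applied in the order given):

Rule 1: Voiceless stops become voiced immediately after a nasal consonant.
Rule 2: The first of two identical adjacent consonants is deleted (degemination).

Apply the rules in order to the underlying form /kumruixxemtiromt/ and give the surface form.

kumruixemdiromd

Rule 1 (post-nasal voicing): /t/ is a voiceless stop immediately after the nasal /m/, so it voices to [d]. /t/ is a voiceless stop immediately after the nasal /m/, so it voices to [d]. /kumruixxemtiromt/ → kumruixxemdiromd.
Rule 2 (degemination): /xx/ is a geminate; the first /x/ deletes. /kumruixxemdiromd/ → kumruixemdiromd.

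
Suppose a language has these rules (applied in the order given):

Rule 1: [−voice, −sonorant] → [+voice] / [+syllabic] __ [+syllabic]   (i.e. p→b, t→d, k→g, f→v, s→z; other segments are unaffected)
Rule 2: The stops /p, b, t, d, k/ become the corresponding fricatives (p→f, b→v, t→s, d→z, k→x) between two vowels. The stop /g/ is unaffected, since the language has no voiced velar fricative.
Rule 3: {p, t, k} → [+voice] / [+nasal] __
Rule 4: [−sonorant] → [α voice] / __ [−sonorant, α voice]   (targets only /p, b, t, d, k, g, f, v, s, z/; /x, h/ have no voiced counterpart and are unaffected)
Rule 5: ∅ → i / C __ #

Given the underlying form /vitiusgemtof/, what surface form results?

Rule 1 (intervocalic voicing): /t/ is a voiceless obstruent between vowels /i/ and /i/, so it voices to [d]. /vitiusgemtof/ → vidiusgemtof.
Rule 2 (intervocalic spirantization): /d/ is a stop between vowels /i/ and /i/, so it spirantizes to the fricative [z]. /vidiusgemtof/ → viziusgemtof.
Rule 3 (post-nasal voicing): /t/ is a voiceless stop immediately after the nasal /m/, so it voices to [d]. /viziusgemtof/ → viziusgemdof.
Rule 4 (regressive voicing assimilation): /s/ precedes the voiced obstruent /g/, so it voices to [z] by assimilation. /viziusgemdof/ → viziuzgemdof.
Rule 5 (final i-epenthesis): the form ends in the consonant /f/, so [i] is inserted word-finally. /viziuzgemdof/ → viziuzgemdofi.

viziuzgemdofi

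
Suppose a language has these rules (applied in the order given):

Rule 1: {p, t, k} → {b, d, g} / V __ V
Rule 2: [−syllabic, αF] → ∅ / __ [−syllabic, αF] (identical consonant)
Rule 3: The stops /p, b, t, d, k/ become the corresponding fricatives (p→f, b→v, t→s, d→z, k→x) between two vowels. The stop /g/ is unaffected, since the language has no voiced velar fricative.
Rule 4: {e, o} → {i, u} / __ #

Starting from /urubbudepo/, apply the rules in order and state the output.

Rule 1 (intervocalic voicing): /p/ is a voiceless stop between vowels /e/ and /o/, so it voices to [b]. /urubbudepo/ → urubbudebo.
Rule 2 (degemination): /bb/ is a geminate; the first /b/ deletes. /urubbudebo/ → urubudebo.
Rule 3 (intervocalic spirantization): /b/ is a stop between vowels /u/ and /u/, so it spirantizes to the fricative [v]. /d/ is a stop between vowels /u/ and /e/, so it spirantizes to the fricative [z]. /b/ is a stop between vowels /e/ and /o/, so it spirantizes to the fricative [v]. /urubudebo/ → uruvuzevo.
Rule 4 (final vowel raising): /o/ is a mid vowel in word-final position, so it raises to [u]. /uruvuzevo/ → uruvuzevu.

uruvuzevu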